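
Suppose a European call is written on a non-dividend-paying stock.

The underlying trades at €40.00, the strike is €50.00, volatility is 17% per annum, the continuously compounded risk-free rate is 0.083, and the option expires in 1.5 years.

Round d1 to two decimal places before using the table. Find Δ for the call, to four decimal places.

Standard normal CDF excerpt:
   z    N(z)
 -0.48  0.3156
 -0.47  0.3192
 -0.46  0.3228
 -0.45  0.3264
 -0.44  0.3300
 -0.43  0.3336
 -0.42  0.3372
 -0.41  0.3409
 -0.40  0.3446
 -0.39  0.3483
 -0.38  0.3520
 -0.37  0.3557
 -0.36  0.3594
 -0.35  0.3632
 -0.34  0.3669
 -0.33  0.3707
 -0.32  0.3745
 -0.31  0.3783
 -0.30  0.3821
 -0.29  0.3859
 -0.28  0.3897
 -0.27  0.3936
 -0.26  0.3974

0.3557

σ√T = 0.17 × 1.2247 = 0.2082
ln(S/K) + (r + σ²/2)T = ln(40/50) + (0.083 + 0.17²/2)·1.5 = -0.2231 + 0.1462 = -0.0770
d₁ = -0.0770 / 0.2082 = -0.3697 ⇒ -0.37
N(d₁) = N(-0.37) = 0.3557
Δ_call = N(d₁) = 0.3557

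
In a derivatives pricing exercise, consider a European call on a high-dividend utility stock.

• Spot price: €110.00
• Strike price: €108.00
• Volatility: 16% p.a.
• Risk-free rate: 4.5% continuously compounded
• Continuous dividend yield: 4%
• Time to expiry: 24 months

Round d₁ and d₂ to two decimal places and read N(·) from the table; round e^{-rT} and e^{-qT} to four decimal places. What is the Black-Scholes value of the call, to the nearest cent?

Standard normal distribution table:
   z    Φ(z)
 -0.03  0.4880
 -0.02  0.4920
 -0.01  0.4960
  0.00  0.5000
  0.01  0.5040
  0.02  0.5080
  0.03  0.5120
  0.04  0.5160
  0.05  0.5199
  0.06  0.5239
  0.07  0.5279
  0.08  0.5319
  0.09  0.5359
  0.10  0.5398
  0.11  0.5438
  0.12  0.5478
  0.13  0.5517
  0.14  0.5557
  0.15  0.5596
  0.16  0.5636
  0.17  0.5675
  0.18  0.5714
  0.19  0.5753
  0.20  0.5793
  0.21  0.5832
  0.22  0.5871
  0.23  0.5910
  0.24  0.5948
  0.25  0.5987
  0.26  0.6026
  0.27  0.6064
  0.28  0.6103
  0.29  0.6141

€10.65

σ√T = 0.16·√2 = 0.2263
d₁ = [ln(110/108) + (0.045 − 0.04 + ½·0.16²)·2] / (σ√T) = (0.0183 + 0.0356) / 0.2263 = 0.2384 ⇒ 0.24
d₂ = 0.2384 − 0.2263 = 0.0121 ⇒ 0.01
e^(−qT) = e^(−0.04·2) = 0.9231;  e^(−rT) = e^(−0.045·2) = 0.9139
C = 110·0.9231·N(0.24) − 108·0.9139·N(0.01) = 110·0.9231·0.5948 − 108·0.9139·0.5040 = 60.3966 − 49.7454 = 10.6512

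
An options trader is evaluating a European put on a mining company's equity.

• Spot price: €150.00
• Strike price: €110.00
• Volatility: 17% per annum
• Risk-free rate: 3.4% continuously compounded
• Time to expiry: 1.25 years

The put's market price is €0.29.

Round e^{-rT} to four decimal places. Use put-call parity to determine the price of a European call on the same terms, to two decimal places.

€44.87

exp(−rT) = exp(−0.034·1.25) = 0.9584
Put-call parity: C − P = S − K·e^(−rT) = 150 − 110·0.9584 = 150 − 105.4240 = 44.5760
C = P + (C − P) = 0.29 + (44.5760) = 44.8660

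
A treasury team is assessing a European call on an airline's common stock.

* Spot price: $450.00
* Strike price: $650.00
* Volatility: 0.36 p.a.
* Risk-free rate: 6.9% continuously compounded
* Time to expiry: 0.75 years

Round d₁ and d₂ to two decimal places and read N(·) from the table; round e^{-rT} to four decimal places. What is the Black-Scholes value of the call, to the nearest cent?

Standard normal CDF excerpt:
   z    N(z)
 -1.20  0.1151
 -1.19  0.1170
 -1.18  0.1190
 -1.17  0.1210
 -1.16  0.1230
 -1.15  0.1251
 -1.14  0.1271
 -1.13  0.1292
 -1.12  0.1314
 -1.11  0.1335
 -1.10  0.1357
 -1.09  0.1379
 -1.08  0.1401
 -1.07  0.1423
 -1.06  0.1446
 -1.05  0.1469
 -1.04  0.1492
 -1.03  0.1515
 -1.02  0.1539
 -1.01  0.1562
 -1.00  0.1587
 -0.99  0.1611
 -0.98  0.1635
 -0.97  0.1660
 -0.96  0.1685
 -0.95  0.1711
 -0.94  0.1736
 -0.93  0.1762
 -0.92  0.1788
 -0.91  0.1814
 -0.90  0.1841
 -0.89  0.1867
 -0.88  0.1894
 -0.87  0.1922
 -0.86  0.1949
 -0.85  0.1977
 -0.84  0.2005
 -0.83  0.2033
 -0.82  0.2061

σ√T = 0.36 × 0.8660 = 0.3118
d₁ = [ln(450/650) + (0.069 + ½·0.36²)·0.75] / (σ√T) = (-0.3677 + 0.1003) / 0.3118 = -0.8576 which rounds to -0.86
d₂ = -0.8576 − 0.3118 = -1.1694 which rounds to -1.17
exp(−rT) = exp(−0.069·0.75) = 0.9496
C = 450·N(-0.86) − 650·0.9496·N(-1.17) = 450·0.1949 − 650·0.9496·0.1210 = 87.7050 − 74.6860 = 13.0190

$13.02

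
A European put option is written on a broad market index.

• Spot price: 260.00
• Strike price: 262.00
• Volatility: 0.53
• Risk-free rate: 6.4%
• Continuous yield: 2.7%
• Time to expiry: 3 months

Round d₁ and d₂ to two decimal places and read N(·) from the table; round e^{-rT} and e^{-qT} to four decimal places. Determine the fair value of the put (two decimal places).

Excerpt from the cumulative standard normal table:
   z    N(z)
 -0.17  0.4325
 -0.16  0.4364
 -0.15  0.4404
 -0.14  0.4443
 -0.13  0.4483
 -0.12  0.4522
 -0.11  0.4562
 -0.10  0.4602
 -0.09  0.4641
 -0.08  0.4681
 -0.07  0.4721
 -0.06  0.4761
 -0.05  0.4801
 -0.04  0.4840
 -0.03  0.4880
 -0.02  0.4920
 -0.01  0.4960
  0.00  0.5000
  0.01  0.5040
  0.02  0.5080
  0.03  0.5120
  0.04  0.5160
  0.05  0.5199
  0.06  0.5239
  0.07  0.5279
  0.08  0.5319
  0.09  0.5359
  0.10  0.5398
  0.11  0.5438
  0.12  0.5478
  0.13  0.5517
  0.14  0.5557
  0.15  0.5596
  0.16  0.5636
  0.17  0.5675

σ√T = 0.53·√0.25 = 0.2650
d₁ = [ln(260/262) + (0.064 − 0.027 + 0.53²/2)·0.25] / 0.2650 = [-0.0077 + 0.0444] / 0.2650 = 0.1385 → 0.14
d₂ = d₁ − σ√T = 0.1385 − 0.2650 = -0.1265 → -0.13
e^(−qT) = e^(−0.027·0.25) = 0.9933;  e^(−rT) = e^(−0.064·0.25) = 0.9841
N(−d₂) = N(0.13) = 0.5517;  N(−d₁) = N(-0.14) = 0.4443
P = 262·0.9841·0.5517 − 260·0.9933·0.4443 = 142.2471 − 114.7440 = 27.5031

27.50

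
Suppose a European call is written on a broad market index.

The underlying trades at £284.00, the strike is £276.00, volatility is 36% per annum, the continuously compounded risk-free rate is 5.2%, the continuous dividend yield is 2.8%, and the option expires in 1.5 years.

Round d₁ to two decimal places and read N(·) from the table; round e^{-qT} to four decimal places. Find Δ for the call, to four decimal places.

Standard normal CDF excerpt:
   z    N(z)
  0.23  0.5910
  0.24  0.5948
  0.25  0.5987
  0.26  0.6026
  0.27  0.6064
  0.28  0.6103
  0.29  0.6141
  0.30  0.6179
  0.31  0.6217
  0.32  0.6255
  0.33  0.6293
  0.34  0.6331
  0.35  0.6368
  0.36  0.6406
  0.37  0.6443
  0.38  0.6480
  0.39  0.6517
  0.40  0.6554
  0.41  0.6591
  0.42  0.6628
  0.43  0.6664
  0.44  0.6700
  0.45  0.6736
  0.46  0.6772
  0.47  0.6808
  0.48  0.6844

T = 1.5;  σ√T = 0.4409
d₁ = [ln(284/276) + (0.052 − 0.028 + ½·0.36²)·1.5] / (σ√T) = (0.0286 + 0.1332) / 0.4409 = 0.3669 which rounds to 0.37
N(d₁) = N(0.37) = 0.6443
Δ_call = exp(−qT)·N(d₁) = 0.9589·0.6443 = 0.6178

0.6178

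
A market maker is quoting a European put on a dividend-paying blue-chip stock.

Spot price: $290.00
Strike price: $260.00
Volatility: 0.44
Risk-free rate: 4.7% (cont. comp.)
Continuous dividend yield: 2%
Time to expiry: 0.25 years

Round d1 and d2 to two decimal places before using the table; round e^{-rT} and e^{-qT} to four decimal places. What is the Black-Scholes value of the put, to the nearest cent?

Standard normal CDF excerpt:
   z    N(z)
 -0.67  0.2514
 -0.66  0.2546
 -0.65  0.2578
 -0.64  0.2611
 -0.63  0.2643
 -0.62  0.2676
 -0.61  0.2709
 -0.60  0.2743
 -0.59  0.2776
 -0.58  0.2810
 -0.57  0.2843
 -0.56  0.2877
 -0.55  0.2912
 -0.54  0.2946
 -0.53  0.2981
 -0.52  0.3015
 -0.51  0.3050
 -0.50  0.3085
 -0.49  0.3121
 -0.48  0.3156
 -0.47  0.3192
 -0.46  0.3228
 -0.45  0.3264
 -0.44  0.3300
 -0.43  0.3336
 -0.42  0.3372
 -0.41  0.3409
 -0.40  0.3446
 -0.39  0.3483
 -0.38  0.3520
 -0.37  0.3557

σ√T = 0.44·√0.25 = 0.2200
ln(S/K) + (r − q + σ²/2)T = ln(290/260) + (0.047 − 0.02 + 0.44²/2)·0.25 = 0.1092 + 0.0309 = 0.1401
d₁ = 0.1401 / 0.2200 = 0.6370 → 0.64
d₂ = d₁ − σ√T = 0.6370 − 0.2200 = 0.4170 → 0.42
e^(−qT) = e^(−0.02·0.25) = 0.9950;  e^(−rT) = e^(−0.047·0.25) = 0.9883
N(−d₂) = N(-0.42) = 0.3372;  N(−d₁) = N(-0.64) = 0.2611
P = 260·0.9883·0.3372 − 290·0.9950·0.2611 = 86.6462 − 75.3404 = 11.3058

$11.31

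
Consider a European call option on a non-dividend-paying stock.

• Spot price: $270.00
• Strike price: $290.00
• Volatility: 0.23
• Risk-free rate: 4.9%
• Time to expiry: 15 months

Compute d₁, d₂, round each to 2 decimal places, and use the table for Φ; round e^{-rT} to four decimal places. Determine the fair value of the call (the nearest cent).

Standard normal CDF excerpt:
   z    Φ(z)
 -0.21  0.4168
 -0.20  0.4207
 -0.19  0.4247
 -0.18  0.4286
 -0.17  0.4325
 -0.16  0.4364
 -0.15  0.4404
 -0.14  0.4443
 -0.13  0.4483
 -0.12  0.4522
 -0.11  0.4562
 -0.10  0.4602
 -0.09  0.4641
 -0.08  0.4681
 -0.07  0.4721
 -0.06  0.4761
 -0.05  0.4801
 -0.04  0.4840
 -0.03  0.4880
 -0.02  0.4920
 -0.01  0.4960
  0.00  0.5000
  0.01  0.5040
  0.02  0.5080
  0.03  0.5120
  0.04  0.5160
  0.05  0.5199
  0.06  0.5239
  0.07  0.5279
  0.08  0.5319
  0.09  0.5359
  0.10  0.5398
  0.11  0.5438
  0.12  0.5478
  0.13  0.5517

σ√T = 0.23 × 1.1180 = 0.2571
ln(S/K) + (r + σ²/2)T = ln(270/290) + (0.049 + 0.23²/2)·1.25 = -0.0715 + 0.0943 = 0.0229
d₁ = 0.0229 / 0.2571 = 0.0889 ≈ 0.09
d₂ = d₁ − σ√T = 0.0889 − 0.2571 = -0.1683 ≈ -0.17
exp(−rT) = exp(−0.049·1.25) = 0.9406
N(d₁) = N(0.09) = 0.5359;  N(d₂) = N(-0.17) = 0.4325
C = 270·0.5359 − 290·0.9406·0.4325 = 144.6930 − 117.9748 = 26.7182

$26.72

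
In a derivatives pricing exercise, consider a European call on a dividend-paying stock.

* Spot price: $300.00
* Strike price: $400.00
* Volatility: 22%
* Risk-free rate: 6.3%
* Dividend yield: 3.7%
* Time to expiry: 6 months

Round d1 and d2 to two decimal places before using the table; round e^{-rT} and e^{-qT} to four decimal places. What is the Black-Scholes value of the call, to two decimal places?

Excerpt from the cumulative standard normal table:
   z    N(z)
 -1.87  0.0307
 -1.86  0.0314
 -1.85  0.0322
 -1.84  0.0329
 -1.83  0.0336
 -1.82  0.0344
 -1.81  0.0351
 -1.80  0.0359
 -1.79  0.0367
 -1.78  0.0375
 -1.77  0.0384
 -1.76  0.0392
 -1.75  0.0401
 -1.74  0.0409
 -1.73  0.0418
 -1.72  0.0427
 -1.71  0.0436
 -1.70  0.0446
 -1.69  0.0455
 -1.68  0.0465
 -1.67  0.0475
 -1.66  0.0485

$0.65

T = 0.5;  σ√T = 0.1556
ln(S/K) + (r − q + σ²/2)T = ln(300/400) + (0.063 − 0.037 + 0.22²/2)·0.5 = -0.2877 + 0.0251 = -0.2626
d₁ = -0.2626 / 0.1556 = -1.6879 ⇒ -1.69
d₂ = d₁ − σ√T = -1.6879 − 0.1556 = -1.8435 ⇒ -1.84
e^(−qT) = e^(−0.037·0.5) = 0.9817;  e^(−rT) = e^(−0.063·0.5) = 0.9690
C = 300·0.9817·N(-1.69) − 400·0.9690·N(-1.84) = 300·0.9817·0.0455 − 400·0.9690·0.0329 = 13.4002 − 12.7520 = 0.6482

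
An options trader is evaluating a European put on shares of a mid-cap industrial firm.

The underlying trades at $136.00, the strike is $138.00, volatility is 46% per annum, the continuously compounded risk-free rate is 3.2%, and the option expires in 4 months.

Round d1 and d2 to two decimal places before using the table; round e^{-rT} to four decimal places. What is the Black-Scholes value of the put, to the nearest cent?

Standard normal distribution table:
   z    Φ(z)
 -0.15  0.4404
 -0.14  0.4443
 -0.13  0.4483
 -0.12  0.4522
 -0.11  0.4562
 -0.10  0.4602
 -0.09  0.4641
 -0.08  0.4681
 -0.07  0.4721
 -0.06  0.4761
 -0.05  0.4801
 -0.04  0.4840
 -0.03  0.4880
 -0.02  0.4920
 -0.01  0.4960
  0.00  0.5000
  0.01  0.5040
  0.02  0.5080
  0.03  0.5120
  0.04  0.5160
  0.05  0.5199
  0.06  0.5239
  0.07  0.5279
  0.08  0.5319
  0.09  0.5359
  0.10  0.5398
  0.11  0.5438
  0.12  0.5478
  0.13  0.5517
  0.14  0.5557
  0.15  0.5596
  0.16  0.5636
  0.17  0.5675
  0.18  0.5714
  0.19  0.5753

$14.91

σ√T = 0.46 × 0.5774 = 0.2656
d₁ = [ln(136/138) + (0.032 + 0.46²/2)·0.3333] / 0.2656 = [-0.0146 + 0.0459] / 0.2656 = 0.1180 which rounds to 0.12
d₂ = d₁ − σ√T = 0.1180 − 0.2656 = -0.1476 which rounds to -0.15
exp(−rT) = exp(−0.032·0.3333) = 0.9894
N(−d₂) = N(0.15) = 0.5596;  N(−d₁) = N(-0.12) = 0.4522
P = 138·0.9894·0.5596 − 136·0.4522 = 76.4062 − 61.4992 = 14.9070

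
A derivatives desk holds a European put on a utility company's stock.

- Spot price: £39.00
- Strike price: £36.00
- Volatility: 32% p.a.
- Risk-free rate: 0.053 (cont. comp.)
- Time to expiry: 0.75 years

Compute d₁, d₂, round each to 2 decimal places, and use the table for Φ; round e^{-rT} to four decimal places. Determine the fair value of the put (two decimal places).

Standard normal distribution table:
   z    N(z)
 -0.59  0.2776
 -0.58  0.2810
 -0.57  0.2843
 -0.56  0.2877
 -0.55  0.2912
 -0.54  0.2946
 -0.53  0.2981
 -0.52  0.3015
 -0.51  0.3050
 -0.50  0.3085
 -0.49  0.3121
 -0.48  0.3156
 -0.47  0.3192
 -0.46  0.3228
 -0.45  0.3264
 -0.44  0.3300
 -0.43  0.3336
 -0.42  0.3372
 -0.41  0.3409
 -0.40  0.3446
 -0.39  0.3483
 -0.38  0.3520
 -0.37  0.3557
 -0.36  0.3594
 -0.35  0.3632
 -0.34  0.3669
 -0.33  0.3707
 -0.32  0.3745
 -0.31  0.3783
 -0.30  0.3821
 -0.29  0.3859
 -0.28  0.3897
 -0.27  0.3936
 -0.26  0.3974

σ√T = 0.32 × 0.8660 = 0.2771
ln(S/K) + (r + σ²/2)T = ln(39/36) + (0.053 + 0.32²/2)·0.75 = 0.0800 + 0.0781 = 0.1582
d₁ = 0.1582 / 0.2771 = 0.5708 ⇒ 0.57
d₂ = d₁ − σ√T = 0.5708 − 0.2771 = 0.2937 ⇒ 0.29
exp(−rT) = exp(−0.053·0.75) = 0.9610
N(−d₂) = N(-0.29) = 0.3859;  N(−d₁) = N(-0.57) = 0.2843
P = 36·0.9610·0.3859 − 39·0.2843 = 13.3506 − 11.0877 = 2.2629

£2.26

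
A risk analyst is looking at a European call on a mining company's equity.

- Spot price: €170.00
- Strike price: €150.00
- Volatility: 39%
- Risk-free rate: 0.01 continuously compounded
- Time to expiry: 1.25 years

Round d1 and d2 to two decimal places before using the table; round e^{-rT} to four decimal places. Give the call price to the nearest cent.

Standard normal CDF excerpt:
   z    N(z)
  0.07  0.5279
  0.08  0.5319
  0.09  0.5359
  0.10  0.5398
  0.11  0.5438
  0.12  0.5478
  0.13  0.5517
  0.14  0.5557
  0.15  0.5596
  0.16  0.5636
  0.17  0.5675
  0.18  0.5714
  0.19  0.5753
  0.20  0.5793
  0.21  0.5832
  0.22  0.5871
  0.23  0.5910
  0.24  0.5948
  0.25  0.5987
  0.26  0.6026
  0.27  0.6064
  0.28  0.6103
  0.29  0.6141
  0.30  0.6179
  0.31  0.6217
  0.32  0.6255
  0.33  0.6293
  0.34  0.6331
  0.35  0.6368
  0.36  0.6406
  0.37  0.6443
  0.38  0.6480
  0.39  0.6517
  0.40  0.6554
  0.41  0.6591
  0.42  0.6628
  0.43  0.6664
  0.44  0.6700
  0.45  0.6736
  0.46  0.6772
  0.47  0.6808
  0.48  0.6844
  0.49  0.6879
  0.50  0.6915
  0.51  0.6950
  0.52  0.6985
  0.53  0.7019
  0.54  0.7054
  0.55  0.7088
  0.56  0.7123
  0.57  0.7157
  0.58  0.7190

€39.36

σ√T = 0.39·√1.25 = 0.4360
d₁ = [ln(170/150) + (0.01 + ½·0.39²)·1.25] / (σ√T) = (0.1252 + 0.1076) / 0.4360 = 0.5337 → 0.53
d₂ = 0.5337 − 0.4360 = 0.0977 → 0.10
e^(−rT) = e^(−0.01·1.25) = 0.9876
C = 170·N(0.53) − 150·0.9876·N(0.10) = 170·0.7019 − 150·0.9876·0.5398 = 119.3230 − 79.9660 = 39.3570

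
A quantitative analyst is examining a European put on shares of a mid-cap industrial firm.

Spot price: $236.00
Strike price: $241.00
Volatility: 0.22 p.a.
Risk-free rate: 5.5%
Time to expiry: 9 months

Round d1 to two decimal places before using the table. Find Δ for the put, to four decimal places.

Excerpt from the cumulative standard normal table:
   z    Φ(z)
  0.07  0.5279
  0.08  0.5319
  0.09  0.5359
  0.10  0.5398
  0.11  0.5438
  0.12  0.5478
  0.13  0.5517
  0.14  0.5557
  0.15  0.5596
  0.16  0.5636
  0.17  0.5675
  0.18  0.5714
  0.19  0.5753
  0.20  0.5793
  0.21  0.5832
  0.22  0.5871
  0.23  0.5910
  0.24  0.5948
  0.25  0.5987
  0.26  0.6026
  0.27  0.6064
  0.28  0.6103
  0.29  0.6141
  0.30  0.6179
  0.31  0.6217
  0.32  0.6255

-0.4207

σ√T = 0.22 × 0.8660 = 0.1905
d₁ = [ln(236/241) + (0.055 + 0.22²/2)·0.75] / 0.1905 = [-0.0210 + 0.0594] / 0.1905 = 0.2017 which rounds to 0.20
N(d₁) = N(0.20) = 0.5793
Δ_put = N(d₁) − 1 = 0.5793 − 1 = -0.4207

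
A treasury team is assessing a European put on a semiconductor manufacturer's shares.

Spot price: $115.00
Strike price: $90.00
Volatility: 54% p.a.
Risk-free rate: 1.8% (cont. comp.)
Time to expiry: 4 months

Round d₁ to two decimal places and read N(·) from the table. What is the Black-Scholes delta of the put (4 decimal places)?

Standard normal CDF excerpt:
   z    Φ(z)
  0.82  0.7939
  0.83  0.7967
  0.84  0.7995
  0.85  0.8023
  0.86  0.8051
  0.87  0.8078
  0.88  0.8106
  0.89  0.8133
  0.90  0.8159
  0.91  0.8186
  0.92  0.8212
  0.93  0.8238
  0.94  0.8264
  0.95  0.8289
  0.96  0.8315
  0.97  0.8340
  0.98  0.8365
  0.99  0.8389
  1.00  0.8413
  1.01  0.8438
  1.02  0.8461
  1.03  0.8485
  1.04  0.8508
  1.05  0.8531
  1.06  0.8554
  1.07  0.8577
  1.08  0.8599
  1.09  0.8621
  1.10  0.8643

-0.1685

σ√T = 0.54 × 0.5774 = 0.3118
d₁ = [ln(115/90) + (0.018 + 0.54²/2)·0.3333] / 0.3118 = [0.2451 + 0.0546] / 0.3118 = 0.9614 → 0.96
N(d₁) = N(0.96) = 0.8315
Δ_put = N(d₁) − 1 = 0.8315 − 1 = -0.1685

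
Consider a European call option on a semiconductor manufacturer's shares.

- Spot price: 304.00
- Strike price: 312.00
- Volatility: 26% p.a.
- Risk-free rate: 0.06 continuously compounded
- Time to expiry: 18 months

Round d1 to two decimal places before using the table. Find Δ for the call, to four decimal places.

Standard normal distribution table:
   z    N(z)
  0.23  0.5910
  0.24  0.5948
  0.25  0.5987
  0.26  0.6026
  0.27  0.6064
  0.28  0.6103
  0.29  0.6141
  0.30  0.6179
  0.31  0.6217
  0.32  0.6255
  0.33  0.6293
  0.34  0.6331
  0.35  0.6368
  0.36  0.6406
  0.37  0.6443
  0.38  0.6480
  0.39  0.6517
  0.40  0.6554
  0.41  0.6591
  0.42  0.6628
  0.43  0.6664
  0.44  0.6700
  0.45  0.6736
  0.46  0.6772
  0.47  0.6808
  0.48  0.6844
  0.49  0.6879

0.6406

σ√T = 0.26 × 1.2247 = 0.3184
d₁ = [ln(304/312) + (0.06 + 0.26²/2)·1.5] / 0.3184 = [-0.0260 + 0.1407] / 0.3184 = 0.3603 → 0.36
N(d₁) = N(0.36) = 0.6406
Δ_call = N(d₁) = 0.6406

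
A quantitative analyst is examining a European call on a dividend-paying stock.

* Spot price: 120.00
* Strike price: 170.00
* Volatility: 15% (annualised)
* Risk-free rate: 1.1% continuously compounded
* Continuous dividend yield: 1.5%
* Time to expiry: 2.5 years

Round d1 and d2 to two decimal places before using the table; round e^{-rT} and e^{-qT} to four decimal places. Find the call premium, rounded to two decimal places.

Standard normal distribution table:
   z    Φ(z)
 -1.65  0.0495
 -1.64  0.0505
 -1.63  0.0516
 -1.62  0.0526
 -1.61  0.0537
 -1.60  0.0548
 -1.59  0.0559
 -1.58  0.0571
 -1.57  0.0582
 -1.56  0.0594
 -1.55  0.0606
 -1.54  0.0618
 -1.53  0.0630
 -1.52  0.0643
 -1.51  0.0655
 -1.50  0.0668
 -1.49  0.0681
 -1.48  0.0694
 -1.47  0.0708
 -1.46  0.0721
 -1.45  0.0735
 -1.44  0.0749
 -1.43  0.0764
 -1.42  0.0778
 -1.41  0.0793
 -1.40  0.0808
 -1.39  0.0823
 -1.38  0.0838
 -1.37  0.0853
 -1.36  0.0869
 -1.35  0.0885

0.98

T = 2.5;  σ√T = 0.2372
ln(S/K) + (r − q + σ²/2)T = ln(120/170) + (0.011 − 0.015 + 0.15²/2)·2.5 = -0.3483 + 0.0181 = -0.3302
d₁ = -0.3302 / 0.2372 = -1.3922 ≈ -1.39
d₂ = d₁ − σ√T = -1.3922 − 0.2372 = -1.6293 ≈ -1.63
exp(−qT) = exp(−0.015·2.5) = 0.9632;  exp(−rT) = exp(−0.011·2.5) = 0.9729
N(d₁) = N(-1.39) = 0.0823;  N(d₂) = N(-1.63) = 0.0516
C = 120·0.9632·0.0823 − 170·0.9729·0.0516 = 9.5126 − 8.5343 = 0.9783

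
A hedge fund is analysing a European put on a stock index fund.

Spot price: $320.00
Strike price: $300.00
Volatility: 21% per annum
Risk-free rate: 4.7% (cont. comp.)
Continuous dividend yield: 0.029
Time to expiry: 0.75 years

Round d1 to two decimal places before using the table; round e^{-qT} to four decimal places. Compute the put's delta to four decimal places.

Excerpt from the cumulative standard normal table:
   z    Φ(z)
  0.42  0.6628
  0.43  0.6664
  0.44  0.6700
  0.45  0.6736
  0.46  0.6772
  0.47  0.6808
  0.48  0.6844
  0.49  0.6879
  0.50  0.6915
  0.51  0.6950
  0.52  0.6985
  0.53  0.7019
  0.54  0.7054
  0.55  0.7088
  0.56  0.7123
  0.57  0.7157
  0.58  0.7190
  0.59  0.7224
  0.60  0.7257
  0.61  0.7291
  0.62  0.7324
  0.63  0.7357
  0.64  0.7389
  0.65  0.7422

-0.2950

σ√T = 0.21·√0.75 = 0.1819
d₁ = [ln(320/300) + (0.047 − 0.029 + ½·0.21²)·0.75] / (σ√T) = (0.0645 + 0.0300) / 0.1819 = 0.5200 which rounds to 0.52
N(d₁) = N(0.52) = 0.6985
Δ_put = exp(−qT)·(N(d₁) − 1) = 0.9785·(0.6985 − 1) = -0.2950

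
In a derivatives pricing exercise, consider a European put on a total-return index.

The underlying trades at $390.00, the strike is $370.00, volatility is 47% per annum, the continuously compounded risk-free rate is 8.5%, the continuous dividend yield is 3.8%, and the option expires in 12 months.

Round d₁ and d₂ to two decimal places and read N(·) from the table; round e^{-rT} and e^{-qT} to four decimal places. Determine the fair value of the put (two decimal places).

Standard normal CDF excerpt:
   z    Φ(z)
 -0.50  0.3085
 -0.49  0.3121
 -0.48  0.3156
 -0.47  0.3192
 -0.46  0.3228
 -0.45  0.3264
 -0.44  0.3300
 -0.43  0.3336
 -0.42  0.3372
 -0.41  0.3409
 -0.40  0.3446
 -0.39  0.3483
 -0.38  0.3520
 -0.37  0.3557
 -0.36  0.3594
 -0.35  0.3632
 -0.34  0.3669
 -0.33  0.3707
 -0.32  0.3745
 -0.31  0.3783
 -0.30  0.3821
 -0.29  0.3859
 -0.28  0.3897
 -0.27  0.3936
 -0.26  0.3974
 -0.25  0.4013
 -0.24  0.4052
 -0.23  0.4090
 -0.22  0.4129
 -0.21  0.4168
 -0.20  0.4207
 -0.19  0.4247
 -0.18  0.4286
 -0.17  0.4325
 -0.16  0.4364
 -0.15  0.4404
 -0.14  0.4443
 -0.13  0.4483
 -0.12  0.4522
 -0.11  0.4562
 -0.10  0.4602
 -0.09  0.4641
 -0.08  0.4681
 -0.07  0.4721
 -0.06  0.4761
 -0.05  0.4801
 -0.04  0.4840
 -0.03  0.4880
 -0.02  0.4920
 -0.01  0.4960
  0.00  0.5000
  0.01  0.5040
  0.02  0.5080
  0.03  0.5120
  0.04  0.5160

σ√T = 0.47·√1 = 0.4700
ln(S/K) + (r − q + σ²/2)T = ln(390/370) + (0.085 − 0.038 + 0.47²/2)·1 = 0.0526 + 0.1575 = 0.2101
d₁ = 0.2101 / 0.4700 = 0.4470 → 0.45
d₂ = d₁ − σ√T = 0.4470 − 0.4700 = -0.0230 → -0.02
e^(−qT) = e^(−0.038·1) = 0.9627;  e^(−rT) = e^(−0.085·1) = 0.9185
N(−d₂) = N(0.02) = 0.5080;  N(−d₁) = N(-0.45) = 0.3264
P = 370·0.9185·0.5080 − 390·0.9627·0.3264 = 172.6413 − 122.5479 = 50.0934

$50.09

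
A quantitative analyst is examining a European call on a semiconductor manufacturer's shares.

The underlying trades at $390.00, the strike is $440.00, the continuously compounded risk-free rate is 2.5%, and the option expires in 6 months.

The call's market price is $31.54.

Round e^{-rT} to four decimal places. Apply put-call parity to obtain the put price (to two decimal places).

$76.08

e^(−rT) = e^(−0.025·0.5) = 0.9876
Put-call parity: C − P = S − K·e^(−rT) = 390 − 440·0.9876 = 390 − 434.5440 = -44.5440
P = C − (C − P) = 31.54 − (-44.5440) = 76.0840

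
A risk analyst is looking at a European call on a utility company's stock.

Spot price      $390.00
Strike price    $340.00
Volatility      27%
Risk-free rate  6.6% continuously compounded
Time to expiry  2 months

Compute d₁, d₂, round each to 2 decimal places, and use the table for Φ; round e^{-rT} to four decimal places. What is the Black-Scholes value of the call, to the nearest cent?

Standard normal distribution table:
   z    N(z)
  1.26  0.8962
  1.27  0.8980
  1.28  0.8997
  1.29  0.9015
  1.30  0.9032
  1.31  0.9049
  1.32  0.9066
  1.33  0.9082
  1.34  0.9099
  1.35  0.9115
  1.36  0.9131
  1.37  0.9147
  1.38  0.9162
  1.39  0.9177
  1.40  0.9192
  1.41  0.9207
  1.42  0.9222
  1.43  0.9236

$55.32

σ√T = 0.27·√0.1667 = 0.1102
d₁ = [ln(390/340) + (0.066 + ½·0.27²)·0.1667] / (σ√T) = (0.1372 + 0.0171) / 0.1102 = 1.3996 → 1.40
d₂ = 1.3996 − 0.1102 = 1.2894 → 1.29
e^(−rT) = e^(−0.066·0.1667) = 0.9891
N(d₁) = N(1.40) = 0.9192;  N(d₂) = N(1.29) = 0.9015
C = 390·0.9192 − 340·0.9891·0.9015 = 358.4880 − 303.1690 = 55.3190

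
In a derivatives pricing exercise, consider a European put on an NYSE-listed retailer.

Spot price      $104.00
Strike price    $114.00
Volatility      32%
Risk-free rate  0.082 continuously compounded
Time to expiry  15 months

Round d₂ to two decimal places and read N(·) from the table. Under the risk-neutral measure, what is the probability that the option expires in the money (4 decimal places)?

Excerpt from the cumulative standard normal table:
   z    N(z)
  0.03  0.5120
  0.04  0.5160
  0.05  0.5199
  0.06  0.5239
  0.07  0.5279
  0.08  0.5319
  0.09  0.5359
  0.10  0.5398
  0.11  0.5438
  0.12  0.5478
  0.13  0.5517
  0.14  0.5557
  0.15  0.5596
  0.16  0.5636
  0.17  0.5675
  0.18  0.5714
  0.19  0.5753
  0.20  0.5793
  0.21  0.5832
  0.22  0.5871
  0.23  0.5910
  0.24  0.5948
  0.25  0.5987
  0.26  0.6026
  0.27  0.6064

0.5596

σ√T = 0.32·√1.25 = 0.3578
d₁ = [ln(104/114) + (0.082 + 0.32²/2)·1.25] / 0.3578 = [-0.0918 + 0.1665] / 0.3578 = 0.2088 ⇒ 0.21
d₂ = d₁ − σ√T = 0.2088 − 0.3578 = -0.1490 ⇒ -0.15
Pr(exercise) under Q = N(−d₂) = N(0.15) = 0.5596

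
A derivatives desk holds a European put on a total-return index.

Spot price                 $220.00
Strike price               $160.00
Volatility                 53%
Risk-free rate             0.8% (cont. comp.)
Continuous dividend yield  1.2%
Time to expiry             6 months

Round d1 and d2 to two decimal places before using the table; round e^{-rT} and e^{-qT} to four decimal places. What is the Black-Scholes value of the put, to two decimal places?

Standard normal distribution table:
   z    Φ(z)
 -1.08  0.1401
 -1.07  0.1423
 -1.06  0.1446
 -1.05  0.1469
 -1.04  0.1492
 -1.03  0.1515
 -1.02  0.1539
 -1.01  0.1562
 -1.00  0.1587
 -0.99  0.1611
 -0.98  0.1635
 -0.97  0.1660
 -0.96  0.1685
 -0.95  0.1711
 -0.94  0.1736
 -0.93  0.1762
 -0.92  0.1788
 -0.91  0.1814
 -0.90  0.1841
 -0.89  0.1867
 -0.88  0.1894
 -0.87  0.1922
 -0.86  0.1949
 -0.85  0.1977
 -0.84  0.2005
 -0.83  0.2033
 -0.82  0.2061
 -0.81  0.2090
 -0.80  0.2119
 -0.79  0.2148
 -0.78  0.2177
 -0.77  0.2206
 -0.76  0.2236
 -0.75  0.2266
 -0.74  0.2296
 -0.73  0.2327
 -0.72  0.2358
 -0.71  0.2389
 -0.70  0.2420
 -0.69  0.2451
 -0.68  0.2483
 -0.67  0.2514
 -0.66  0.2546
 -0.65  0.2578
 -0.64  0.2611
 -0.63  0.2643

T = 0.5;  σ√T = 0.3748
d₁ = [ln(220/160) + (0.008 − 0.012 + ½·0.53²)·0.5] / (σ√T) = (0.3185 + 0.0682) / 0.3748 = 1.0318 → 1.03
d₂ = 1.0318 − 0.3748 = 0.6570 → 0.66
e^(−qT) = e^(−0.012·0.5) = 0.9940;  e^(−rT) = e^(−0.008·0.5) = 0.9960
N(−d₂) = N(-0.66) = 0.2546;  N(−d₁) = N(-1.03) = 0.1515
P = 160·0.9960·0.2546 − 220·0.9940·0.1515 = 40.5731 − 33.1300 = 7.4430

$7.44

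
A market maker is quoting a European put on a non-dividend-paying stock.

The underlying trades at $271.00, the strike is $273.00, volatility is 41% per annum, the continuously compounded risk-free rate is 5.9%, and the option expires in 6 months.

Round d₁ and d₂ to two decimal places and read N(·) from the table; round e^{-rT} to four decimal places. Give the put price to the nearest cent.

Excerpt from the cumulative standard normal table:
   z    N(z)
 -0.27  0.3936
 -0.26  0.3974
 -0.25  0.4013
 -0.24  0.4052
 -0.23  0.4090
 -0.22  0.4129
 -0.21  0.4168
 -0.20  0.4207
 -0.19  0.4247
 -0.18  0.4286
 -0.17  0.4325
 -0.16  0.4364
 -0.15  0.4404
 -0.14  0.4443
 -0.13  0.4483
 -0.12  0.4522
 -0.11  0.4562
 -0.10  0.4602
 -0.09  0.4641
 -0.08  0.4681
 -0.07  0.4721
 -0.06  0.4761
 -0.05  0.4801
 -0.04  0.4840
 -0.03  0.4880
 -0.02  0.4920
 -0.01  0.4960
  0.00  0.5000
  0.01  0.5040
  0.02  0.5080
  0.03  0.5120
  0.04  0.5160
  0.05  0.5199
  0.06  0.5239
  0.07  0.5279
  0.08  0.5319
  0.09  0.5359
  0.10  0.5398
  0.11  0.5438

$28.03

σ√T = 0.41·√0.5 = 0.2899
d₁ = [ln(271/273) + (0.059 + ½·0.41²)·0.5] / (σ√T) = (-0.0074 + 0.0715) / 0.2899 = 0.2213 ⇒ 0.22
d₂ = 0.2213 − 0.2899 = -0.0686 ⇒ -0.07
exp(−rT) = exp(−0.059·0.5) = 0.9709
P = 273·0.9709·N(0.07) − 271·N(-0.22) = 273·0.9709·0.5279 − 271·0.4129 = 139.9229 − 111.8959 = 28.0270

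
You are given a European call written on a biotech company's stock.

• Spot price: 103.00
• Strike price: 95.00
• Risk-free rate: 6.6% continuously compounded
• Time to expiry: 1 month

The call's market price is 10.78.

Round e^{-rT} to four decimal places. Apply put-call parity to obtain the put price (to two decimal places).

exp(−rT) = exp(−0.066·0.08333) = 0.9945
Put-call parity: C − P = S − K·e^(−rT) = 103 − 95·0.9945 = 103 − 94.4775 = 8.5225
P = C − (C − P) = 10.78 − (8.5225) = 2.2575

2.26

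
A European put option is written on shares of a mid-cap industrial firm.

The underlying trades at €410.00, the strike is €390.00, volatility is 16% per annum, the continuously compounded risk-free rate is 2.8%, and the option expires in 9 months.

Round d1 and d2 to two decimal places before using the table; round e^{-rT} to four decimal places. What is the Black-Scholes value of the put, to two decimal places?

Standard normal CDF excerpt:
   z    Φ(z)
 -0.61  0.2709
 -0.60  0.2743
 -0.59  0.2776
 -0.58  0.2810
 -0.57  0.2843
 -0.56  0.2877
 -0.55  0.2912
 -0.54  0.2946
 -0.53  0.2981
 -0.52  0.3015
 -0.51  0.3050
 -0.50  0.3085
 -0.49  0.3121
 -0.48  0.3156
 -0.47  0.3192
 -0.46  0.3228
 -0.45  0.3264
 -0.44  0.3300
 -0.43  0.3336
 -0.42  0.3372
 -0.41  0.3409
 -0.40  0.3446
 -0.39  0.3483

σ√T = 0.16 × 0.8660 = 0.1386
d₁ = [ln(410/390) + (0.028 + 0.16²/2)·0.75] / 0.1386 = [0.0500 + 0.0306] / 0.1386 = 0.5818 ≈ 0.58
d₂ = d₁ − σ√T = 0.5818 − 0.1386 = 0.4432 ≈ 0.44
exp(−rT) = exp(−0.028·0.75) = 0.9792
P = 390·0.9792·N(-0.44) − 410·N(-0.58) = 390·0.9792·0.3300 − 410·0.2810 = 126.0230 − 115.2100 = 10.8130

€10.81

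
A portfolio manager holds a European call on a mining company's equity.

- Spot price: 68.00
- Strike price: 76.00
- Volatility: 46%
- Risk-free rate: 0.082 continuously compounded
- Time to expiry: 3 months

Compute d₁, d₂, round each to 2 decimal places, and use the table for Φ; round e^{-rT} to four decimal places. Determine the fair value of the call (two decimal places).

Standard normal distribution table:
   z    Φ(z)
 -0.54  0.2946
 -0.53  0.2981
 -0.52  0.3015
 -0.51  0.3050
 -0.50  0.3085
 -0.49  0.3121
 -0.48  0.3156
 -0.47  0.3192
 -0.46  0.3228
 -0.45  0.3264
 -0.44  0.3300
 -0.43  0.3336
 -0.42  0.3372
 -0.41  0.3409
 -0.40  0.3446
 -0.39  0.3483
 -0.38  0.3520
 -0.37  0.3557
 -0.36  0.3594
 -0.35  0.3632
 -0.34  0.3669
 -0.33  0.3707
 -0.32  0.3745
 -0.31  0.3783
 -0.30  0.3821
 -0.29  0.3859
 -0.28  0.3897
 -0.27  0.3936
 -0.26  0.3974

3.79

σ√T = 0.46 × 0.5000 = 0.2300
d₁ = [ln(68/76) + (0.082 + 0.46²/2)·0.25] / 0.2300 = [-0.1112 + 0.0470] / 0.2300 = -0.2795 ≈ -0.28
d₂ = d₁ − σ√T = -0.2795 − 0.2300 = -0.5095 ≈ -0.51
exp(−rT) = exp(−0.082·0.25) = 0.9797
C = 68·N(-0.28) − 76·0.9797·N(-0.51) = 68·0.3897 − 76·0.9797·0.3050 = 26.4996 − 22.7094 = 3.7902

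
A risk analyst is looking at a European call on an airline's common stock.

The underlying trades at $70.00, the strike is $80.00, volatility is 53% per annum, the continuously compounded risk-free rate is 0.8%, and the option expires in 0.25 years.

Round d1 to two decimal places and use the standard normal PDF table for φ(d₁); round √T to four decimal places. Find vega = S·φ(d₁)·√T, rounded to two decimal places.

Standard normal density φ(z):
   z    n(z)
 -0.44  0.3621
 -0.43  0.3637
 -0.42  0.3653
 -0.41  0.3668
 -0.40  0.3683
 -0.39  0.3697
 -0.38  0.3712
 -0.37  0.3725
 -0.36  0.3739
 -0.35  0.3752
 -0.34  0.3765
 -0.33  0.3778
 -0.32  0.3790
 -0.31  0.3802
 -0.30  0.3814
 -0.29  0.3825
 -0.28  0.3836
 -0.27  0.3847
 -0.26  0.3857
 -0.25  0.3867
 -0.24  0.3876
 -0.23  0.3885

13.09

σ√T = 0.53·√0.25 = 0.2650
d₁ = [ln(70/80) + (0.008 + ½·0.53²)·0.25] / (σ√T) = (-0.1335 + 0.0371) / 0.2650 = -0.3638 → -0.36
√T = √0.25 = 0.5000
φ(d₁) = φ(-0.36) = 0.3739
vega = S·φ(d₁)·√T = 70·0.3739·0.5000 = 13.0865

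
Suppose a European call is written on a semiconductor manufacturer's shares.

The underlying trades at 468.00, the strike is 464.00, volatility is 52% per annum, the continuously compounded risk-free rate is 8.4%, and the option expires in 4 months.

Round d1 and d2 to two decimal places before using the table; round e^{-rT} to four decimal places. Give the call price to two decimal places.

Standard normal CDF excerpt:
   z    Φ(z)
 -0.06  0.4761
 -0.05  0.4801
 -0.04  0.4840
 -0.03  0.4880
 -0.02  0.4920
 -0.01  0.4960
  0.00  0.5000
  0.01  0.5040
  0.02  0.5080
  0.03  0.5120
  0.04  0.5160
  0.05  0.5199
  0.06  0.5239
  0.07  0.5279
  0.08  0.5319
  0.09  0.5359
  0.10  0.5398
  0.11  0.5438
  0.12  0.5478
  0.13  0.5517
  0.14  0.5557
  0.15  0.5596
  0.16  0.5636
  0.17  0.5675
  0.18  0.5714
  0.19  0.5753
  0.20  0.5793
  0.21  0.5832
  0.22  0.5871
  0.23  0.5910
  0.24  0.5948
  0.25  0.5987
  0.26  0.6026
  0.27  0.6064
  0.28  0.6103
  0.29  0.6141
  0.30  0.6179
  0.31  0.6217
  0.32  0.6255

63.61

σ√T = 0.52 × 0.5774 = 0.3002
d₁ = [ln(468/464) + (0.084 + 0.52²/2)·0.3333] / 0.3002 = [0.0086 + 0.0731] / 0.3002 = 0.2720 ⇒ 0.27
d₂ = d₁ − σ√T = 0.2720 − 0.3002 = -0.0283 ⇒ -0.03
exp(−rT) = exp(−0.084·0.3333) = 0.9724
N(d₁) = N(0.27) = 0.6064;  N(d₂) = N(-0.03) = 0.4880
C = 468·0.6064 − 464·0.9724·0.4880 = 283.7952 − 220.1825 = 63.6127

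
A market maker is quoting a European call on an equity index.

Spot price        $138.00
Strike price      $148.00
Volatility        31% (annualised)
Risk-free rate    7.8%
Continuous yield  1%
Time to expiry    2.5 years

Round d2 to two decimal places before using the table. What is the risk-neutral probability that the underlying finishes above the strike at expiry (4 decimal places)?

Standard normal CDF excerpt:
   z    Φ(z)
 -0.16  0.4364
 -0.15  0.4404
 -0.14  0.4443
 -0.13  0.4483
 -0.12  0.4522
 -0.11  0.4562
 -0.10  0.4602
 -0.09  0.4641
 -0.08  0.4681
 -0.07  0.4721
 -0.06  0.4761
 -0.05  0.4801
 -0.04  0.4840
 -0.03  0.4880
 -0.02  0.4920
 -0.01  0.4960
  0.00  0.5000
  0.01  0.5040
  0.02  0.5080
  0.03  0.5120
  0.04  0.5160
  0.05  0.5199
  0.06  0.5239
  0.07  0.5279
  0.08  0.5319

0.4840

T = 2.5;  σ√T = 0.4902
d₁ = [ln(138/148) + (0.078 − 0.01 + 0.31²/2)·2.5] / 0.4902 = [-0.0700 + 0.2901] / 0.4902 = 0.4492 which rounds to 0.45
d₂ = d₁ − σ√T = 0.4492 − 0.4902 = -0.0410 which rounds to -0.04
Risk-neutral Pr[S_T > K] = N(d₂) = N(-0.04) = 0.4840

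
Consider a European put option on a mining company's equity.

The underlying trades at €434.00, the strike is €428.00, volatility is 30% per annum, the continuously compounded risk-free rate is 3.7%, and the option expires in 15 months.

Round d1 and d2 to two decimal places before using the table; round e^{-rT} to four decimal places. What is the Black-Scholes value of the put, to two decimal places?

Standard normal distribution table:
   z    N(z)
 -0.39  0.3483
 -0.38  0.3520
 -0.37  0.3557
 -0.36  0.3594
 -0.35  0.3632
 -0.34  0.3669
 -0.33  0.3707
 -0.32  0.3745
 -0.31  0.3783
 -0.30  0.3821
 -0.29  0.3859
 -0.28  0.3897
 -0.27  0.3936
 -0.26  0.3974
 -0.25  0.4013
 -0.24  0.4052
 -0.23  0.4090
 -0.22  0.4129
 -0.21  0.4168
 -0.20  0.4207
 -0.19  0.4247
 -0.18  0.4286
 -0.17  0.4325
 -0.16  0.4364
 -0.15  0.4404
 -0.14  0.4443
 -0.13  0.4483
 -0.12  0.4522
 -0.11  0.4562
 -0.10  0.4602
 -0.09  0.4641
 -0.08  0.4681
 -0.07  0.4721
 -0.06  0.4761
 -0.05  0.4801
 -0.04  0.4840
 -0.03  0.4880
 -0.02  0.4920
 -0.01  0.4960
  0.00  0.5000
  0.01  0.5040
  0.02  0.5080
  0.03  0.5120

T = 1.25;  σ√T = 0.3354
d₁ = [ln(434/428) + (0.037 + 0.3²/2)·1.25] / 0.3354 = [0.0139 + 0.1025] / 0.3354 = 0.3471 → 0.35
d₂ = d₁ − σ√T = 0.3471 − 0.3354 = 0.0117 → 0.01
exp(−rT) = exp(−0.037·1.25) = 0.9548
N(−d₂) = N(-0.01) = 0.4960;  N(−d₁) = N(-0.35) = 0.3632
P = 428·0.9548·0.4960 − 434·0.3632 = 202.6926 − 157.6288 = 45.0638

€45.06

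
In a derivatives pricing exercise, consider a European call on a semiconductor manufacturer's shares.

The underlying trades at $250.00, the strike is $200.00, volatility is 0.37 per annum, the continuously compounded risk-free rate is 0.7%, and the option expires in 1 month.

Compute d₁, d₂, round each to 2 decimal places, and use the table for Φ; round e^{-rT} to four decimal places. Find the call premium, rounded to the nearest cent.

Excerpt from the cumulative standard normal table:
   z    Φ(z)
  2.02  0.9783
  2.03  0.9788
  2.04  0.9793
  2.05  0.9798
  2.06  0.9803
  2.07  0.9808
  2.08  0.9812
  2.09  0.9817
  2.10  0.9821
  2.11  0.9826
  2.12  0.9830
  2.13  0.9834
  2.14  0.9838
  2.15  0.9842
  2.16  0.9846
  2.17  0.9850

$50.31

σ√T = 0.37·√0.08333 = 0.1068
d₁ = [ln(250/200) + (0.007 + 0.37²/2)·0.08333] / 0.1068 = [0.2231 + 0.0063] / 0.1068 = 2.1480 which rounds to 2.15
d₂ = d₁ − σ√T = 2.1480 − 0.1068 = 2.0412 which rounds to 2.04
exp(−rT) = exp(−0.007·0.08333) = 0.9994
C = 250·N(2.15) − 200·0.9994·N(2.04) = 250·0.9842 − 200·0.9994·0.9793 = 246.0500 − 195.7425 = 50.3075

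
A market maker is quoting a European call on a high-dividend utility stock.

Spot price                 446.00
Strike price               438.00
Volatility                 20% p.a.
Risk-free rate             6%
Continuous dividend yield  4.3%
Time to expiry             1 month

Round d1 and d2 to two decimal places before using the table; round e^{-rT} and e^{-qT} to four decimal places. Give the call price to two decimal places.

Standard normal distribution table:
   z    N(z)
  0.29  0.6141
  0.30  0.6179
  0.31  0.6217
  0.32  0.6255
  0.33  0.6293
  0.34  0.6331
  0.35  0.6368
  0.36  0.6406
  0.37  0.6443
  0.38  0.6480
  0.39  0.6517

15.38

σ√T = 0.2·√0.08333 = 0.0577
d₁ = [ln(446/438) + (0.06 − 0.043 + 0.2²/2)·0.08333] / 0.0577 = [0.0181 + 0.0031] / 0.0577 = 0.3669 → 0.37
d₂ = d₁ − σ√T = 0.3669 − 0.0577 = 0.3092 → 0.31
exp(−qT) = exp(−0.043·0.08333) = 0.9964;  exp(−rT) = exp(−0.06·0.08333) = 0.9950
N(d₁) = N(0.37) = 0.6443;  N(d₂) = N(0.31) = 0.6217
C = 446·0.9964·0.6443 − 438·0.9950·0.6217 = 286.3233 − 270.9431 = 15.3802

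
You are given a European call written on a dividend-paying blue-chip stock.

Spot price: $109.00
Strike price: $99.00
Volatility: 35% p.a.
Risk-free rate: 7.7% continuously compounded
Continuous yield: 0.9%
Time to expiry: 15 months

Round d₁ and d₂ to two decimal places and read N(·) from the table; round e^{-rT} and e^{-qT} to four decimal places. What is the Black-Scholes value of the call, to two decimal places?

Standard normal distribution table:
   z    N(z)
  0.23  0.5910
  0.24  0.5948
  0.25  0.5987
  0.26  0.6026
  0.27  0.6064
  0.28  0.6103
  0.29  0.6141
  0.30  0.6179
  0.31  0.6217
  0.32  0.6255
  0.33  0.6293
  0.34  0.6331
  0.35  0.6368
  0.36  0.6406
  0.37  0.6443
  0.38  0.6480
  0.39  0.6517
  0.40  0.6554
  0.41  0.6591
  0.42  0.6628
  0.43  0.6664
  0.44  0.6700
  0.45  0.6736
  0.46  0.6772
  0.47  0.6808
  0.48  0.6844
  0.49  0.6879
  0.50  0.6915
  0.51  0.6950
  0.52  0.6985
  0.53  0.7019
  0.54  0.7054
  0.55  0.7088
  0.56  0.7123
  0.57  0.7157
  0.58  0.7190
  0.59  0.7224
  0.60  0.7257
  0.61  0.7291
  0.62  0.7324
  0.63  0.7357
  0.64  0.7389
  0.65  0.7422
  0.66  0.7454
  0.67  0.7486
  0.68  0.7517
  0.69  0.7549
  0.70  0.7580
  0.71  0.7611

$25.82

σ√T = 0.35·√1.25 = 0.3913
ln(S/K) + (r − q + σ²/2)T = ln(109/99) + (0.077 − 0.009 + 0.35²/2)·1.25 = 0.0962 + 0.1616 = 0.2578
d₁ = 0.2578 / 0.3913 = 0.6588 → 0.66
d₂ = d₁ − σ√T = 0.6588 − 0.3913 = 0.2675 → 0.27
e^(−qT) = e^(−0.009·1.25) = 0.9888;  e^(−rT) = e^(−0.077·1.25) = 0.9082
C = 109·0.9888·N(0.66) − 99·0.9082·N(0.27) = 109·0.9888·0.7454 − 99·0.9082·0.6064 = 80.3386 − 54.5225 = 25.8161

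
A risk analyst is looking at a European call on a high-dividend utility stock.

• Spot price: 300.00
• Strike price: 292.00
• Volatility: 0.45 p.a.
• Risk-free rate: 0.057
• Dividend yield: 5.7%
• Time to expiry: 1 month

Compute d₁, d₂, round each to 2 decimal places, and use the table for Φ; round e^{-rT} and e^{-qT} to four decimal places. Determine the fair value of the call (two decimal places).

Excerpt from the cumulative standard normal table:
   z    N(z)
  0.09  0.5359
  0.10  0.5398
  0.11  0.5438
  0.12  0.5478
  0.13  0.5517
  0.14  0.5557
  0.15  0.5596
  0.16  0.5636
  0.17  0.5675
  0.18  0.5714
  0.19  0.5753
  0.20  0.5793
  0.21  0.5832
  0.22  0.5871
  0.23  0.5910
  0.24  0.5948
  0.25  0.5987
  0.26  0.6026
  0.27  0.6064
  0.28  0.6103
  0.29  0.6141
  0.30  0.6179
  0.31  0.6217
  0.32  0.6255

T = 0.08333;  σ√T = 0.1299
ln(S/K) + (r − q + σ²/2)T = ln(300/292) + (0.057 − 0.057 + 0.45²/2)·0.08333 = 0.0270 + 0.0084 = 0.0355
d₁ = 0.0355 / 0.1299 = 0.2730 → 0.27
d₂ = d₁ − σ√T = 0.2730 − 0.1299 = 0.1431 → 0.14
e^(−qT) = e^(−0.057·0.08333) = 0.9953;  e^(−rT) = e^(−0.057·0.08333) = 0.9953
C = 300·0.9953·N(0.27) − 292·0.9953·N(0.14) = 300·0.9953·0.6064 − 292·0.9953·0.5557 = 181.0650 − 161.5018 = 19.5632

19.56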